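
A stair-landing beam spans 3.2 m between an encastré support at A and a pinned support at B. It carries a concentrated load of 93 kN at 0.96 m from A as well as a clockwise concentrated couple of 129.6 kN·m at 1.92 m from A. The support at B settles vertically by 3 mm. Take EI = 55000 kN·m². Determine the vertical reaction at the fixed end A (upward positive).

R_A = 45.78 kN

Take the reaction at B as the redundant and release it; the primary structure is a cantilever fixed at A.
Free-end deflection of the primary structure under the applied loading (downward +):
  point load 93 at a = 0.96: Pa²(3L − a)/(6EI) = 123.4/EI
  clockwise couple 129.6 at a = 1.92: M₀a(2L − a)/(2EI) = 557.4/EI
  δ_0 = 680.8/EI
Flexibility coefficient — unit upward force at B: δ_{BB} = L³/(3EI) = 10.92/EI.
With EI = 55000 kN·m²: δ_0 = 0.012378 m and δ_{BB} = 0.000199 m/kN.
Compatibility — the beam at B must follow the support down by 0.003 m: δ_0 − R_B·δ_{BB} = 0.003, so R_B = (0.012378 − 0.003)/0.000199 = 47.22 kN.
Vertical equilibrium: R_A = ΣP − R_B = 93 − 47.22 = 45.78 kN.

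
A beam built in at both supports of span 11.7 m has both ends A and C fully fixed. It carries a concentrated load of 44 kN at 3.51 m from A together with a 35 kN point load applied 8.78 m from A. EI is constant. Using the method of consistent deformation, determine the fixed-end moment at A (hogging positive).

Take the two fixed-end moments M_A, M_C as redundants; the released structure is the simple span AC.
Simple-span end rotations at A and C under the given loads:
  at A: point load 44 at a = 3.51: Pab(L + b)/(6LEI) = 358.4/EI
  at C: point load 44 at a = 3.51: Pab(L + a)/(6LEI) = 274.1/EI
  at A: point load 35 at a = 8.78: Pab(L + b)/(6LEI) = 186.9/EI
  at C: point load 35 at a = 8.78: Pab(L + a)/(6LEI) = 261.8/EI
  θ_A0 = 545.3/EI,  θ_C0 = 535.8/EI
Flexibility coefficients: a unit moment at one end gives L/(3EI) there and L/(6EI) at the far end, so f₁₁ = f₂₂ = 3.9/EI and f₁₂ = f₂₁ = 1.95/EI.
Compatibility — zero rotation at each built-in end:
  3.9 M_A + 1.95 M_C = 545.3
  1.95 M_A + 3.9 M_C = 535.8
Solving the pair gives M_A = 94.82 kN·m and M_C = 89.99 kN·m (hogging).

M_A = 94.82 kN·m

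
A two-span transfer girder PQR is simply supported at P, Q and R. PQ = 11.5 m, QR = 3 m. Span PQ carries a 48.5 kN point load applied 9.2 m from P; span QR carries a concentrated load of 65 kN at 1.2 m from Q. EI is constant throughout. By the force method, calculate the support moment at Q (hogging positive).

M_Q = 71.45 kN·m

Insert a hinge at Q; M_Q is the redundant, and each span becomes simply supported.
Rotations at Q on the released spans (each span's end-slope, ×1/EI):
  span PQ: point load 48.5 at a = 9.2: Pab(L + a)/(6LEI) = 307.9/EI
  span QR: point load 65 at a = 1.2: Pab(L + b)/(6LEI) = 37.44/EI
  relative rotation θ_0 = (307.9 + 37.44)/EI = 345.3/EI
A unit hogging moment at Q produces rotation L₁/(3EI) + L₂/(3EI) = 4.833/EI.
Slope continuity at Q: θ_0 = M_Q·4.833/EI, so M_Q = 345.3/4.833 = 71.45 kN·m (hogging).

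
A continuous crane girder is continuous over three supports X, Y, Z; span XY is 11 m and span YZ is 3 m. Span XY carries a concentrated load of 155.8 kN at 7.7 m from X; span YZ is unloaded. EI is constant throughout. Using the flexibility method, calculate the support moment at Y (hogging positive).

M_Y = 240.4 kN·m

Release continuity at Y by inserting a hinge; the redundant is the internal moment M_Y. The primary structure is two simply-supported spans XY and YZ.
End slopes at the hinge Y, treating each span as simply supported:
  span XY: point load 155.8 at a = 7.7: Pab(L + a)/(6LEI) = 1122/EI
  relative rotation θ_0 = (1122 + 0)/EI = 1122/EI
A unit hogging moment at Y produces rotation L₁/(3EI) + L₂/(3EI) = 4.667/EI.
Slope continuity at Y: θ_0 = M_Y·4.667/EI, so M_Y = 1122/4.667 = 240.4 kN·m (hogging).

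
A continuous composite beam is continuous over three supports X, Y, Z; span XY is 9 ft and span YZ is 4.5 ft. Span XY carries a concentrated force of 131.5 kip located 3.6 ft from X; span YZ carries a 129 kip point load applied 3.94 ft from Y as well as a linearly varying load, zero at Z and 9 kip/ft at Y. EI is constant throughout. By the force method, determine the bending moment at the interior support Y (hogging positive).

Take M_Y as the redundant. Released structure: two simple spans XY and YZ with a hinge at Y.
Rotations at Y on the released spans (each span's end-slope, ×1/EI):
  span XY: point load 131.5 at a = 3.6: Pab(L + a)/(6LEI) = 596.5/EI
  span YZ: point load 129 at a = 3.94: Pab(L + b)/(6LEI) = 53.34/EI
  span YZ: triangular load, peak 9: w₀L³/(45EI) = 18.23/EI
  relative rotation θ_0 = (596.5 + 71.57)/EI = 668/EI
A unit hogging moment at Y produces rotation L₁/(3EI) + L₂/(3EI) = 4.5/EI.
Compatibility: M_Y·(L₁+L₂)/(3EI) = θ_0, giving M_Y = 148.5 kip·ft (hogging).

M_Y = 148.5 kip·ft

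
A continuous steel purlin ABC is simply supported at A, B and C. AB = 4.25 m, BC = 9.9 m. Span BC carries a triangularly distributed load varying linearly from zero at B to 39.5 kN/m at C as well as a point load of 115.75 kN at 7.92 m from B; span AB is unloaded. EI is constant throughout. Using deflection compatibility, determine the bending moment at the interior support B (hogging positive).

M_B = 235 kN·m

Insert a hinge at B; M_B is the redundant, and each span becomes simply supported.
Discontinuity in slope at B on the released structure — sum the simple-span end rotations:
  span BC: triangular load, peak 39.5: 7w₀L³/(360EI) = 745.2/EI
  span BC: point load 115.75 at a = 7.92: Pab(L + b)/(6LEI) = 363/EI
  relative rotation θ_0 = (0 + 1108)/EI = 1108/EI
A unit hogging moment at B produces rotation L₁/(3EI) + L₂/(3EI) = 4.717/EI.
Slope continuity at B: θ_0 = M_B·4.717/EI, so M_B = 1108/4.717 = 235 kN·m (hogging).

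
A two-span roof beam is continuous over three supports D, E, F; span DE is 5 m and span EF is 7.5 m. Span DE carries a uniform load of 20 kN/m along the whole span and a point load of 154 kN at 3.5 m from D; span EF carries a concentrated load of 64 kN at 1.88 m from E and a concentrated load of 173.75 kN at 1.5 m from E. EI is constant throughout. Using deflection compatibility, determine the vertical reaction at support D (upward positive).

Take M_E as the redundant. Released structure: two simple spans DE and EF with a hinge at E.
Rotations at E on the released spans (each span's end-slope, ×1/EI):
  span DE: UDL 20: wL³/(24EI) = 104.2/EI
  span DE: point load 154 at a = 3.5: Pab(L + a)/(6LEI) = 229.1/EI
  span EF: point load 64 at a = 1.88: Pab(L + b)/(6LEI) = 197.1/EI
  span EF: point load 173.75 at a = 1.5: Pab(L + b)/(6LEI) = 469.1/EI
  relative rotation θ_0 = (333.2 + 666.3)/EI = 999.5/EI
A unit hogging moment at E produces rotation L₁/(3EI) + L₂/(3EI) = 4.167/EI.
Compatibility: M_E·(L₁+L₂)/(3EI) = θ_0, giving M_E = 239.9 kN·m (hogging).
Span DE, ΣM about D with M_E applied at E: R_E^{DE}·5 = 789 + 239.9, so R_E^{DE} = 205.8 kN and R_D = 254 − 205.8 = 48.22 kN.

R_D = 48.22 kN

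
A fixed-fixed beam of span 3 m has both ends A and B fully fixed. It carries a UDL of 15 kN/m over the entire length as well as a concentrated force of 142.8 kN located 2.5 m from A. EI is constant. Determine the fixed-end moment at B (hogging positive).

Take the two fixed-end moments M_A, M_B as redundants; the released structure is the simple span AB.
End rotations of the released simple span under the applied load (×1/EI):
  at A: UDL 15: wL³/(24EI) = 16.88/EI
  at B: UDL 15: wL³/(24EI) = 16.88/EI
  at A: point load 142.8 at a = 2.5: Pab(L + b)/(6LEI) = 34.71/EI
  at B: point load 142.8 at a = 2.5: Pab(L + a)/(6LEI) = 54.54/EI
  θ_A0 = 51.58/EI,  θ_B0 = 71.42/EI
Flexibility coefficients: a unit moment at one end gives L/(3EI) there and L/(6EI) at the far end, so f₁₁ = f₂₂ = 1/EI and f₁₂ = f₂₁ = 0.5/EI.
Compatibility — zero rotation at each built-in end:
  1 M_A + 0.5 M_B = 51.58
  0.5 M_A + 1 M_B = 71.42
Solving the pair gives M_A = 21.17 kN·m and M_B = 60.83 kN·m (hogging).

M_B = 60.83 kN·m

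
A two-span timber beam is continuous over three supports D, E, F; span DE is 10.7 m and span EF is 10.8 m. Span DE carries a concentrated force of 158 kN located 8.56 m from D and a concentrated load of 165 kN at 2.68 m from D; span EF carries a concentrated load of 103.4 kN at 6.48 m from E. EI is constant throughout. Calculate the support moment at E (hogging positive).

Insert a hinge at E; M_E is the redundant, and each span becomes simply supported.
Rotations at E on the released spans (each span's end-slope, ×1/EI):
  span DE: point load 158 at a = 8.56: Pab(L + a)/(6LEI) = 868.3/EI
  span DE: point load 165 at a = 2.68: Pab(L + a)/(6LEI) = 739.1/EI
  span EF: point load 103.4 at a = 6.48: Pab(L + b)/(6LEI) = 675.4/EI
  relative rotation θ_0 = (1607 + 675.4)/EI = 2283/EI
A unit hogging moment at E produces rotation L₁/(3EI) + L₂/(3EI) = 7.167/EI.
Slope continuity at E: θ_0 = M_E·7.167/EI, so M_E = 2283/7.167 = 318.5 kN·m (hogging).

M_E = 318.5 kN·m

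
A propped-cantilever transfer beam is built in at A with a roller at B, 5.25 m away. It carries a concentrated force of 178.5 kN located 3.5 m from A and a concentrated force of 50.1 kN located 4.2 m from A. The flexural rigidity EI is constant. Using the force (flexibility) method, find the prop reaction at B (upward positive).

R_B = 127.8 kN

Release the roller at B. Primary structure: cantilever fixed at A.
Primary-structure tip deflection at B by superposition:
  point load 178.5 at a = 3.5: Pa²(3L − a)/(6EI) = 4464/EI
  point load 50.1 at a = 4.2: Pa²(3L − a)/(6EI) = 1701/EI
  δ_0 = 6166/EI
Flexibility coefficient — unit upward force at B: δ_{BB} = L³/(3EI) = 48.23/EI.
The prop prevents deflection at B: R_B = δ_0/δ_{BB} = 6166/48.23 = 127.8 kN.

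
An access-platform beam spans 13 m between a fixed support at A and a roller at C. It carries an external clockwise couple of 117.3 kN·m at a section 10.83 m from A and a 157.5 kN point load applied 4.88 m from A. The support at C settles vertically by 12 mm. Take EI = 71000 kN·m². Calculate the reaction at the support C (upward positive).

Choose R_C as the redundant. The primary structure is the cantilever fixed at A.
Primary-structure tip deflection at C by superposition:
  clockwise couple 117.3 at a = 10.83: M₀a(2L − a)/(2EI) = 9636/EI
  point load 157.5 at a = 4.88: Pa²(3L − a)/(6EI) = 21329/EI
  δ_0 = 30965/EI
Tip deflection under a unit load at C: L³/(3EI) = 732.3/EI.
With EI = 71000 kN·m²: δ_0 = 0.43613 m and δ_{CC} = 0.010315 m/kN.
Compatibility — the beam at C must follow the support down by 0.012 m: δ_0 − R_C·δ_{CC} = 0.012, so R_C = (0.43613 − 0.012)/0.010315 = 41.12 kN.

R_C = 41.12 kN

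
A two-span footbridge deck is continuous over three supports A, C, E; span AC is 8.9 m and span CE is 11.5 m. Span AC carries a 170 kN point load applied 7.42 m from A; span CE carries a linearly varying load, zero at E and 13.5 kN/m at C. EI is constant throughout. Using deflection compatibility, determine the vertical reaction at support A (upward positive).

Insert a hinge at C; M_C is the redundant, and each span becomes simply supported.
Discontinuity in slope at C on the released structure — sum the simple-span end rotations:
  span AC: point load 170 at a = 7.42: Pab(L + a)/(6LEI) = 570.5/EI
  span CE: triangular load, peak 13.5: w₀L³/(45EI) = 456.3/EI
  relative rotation θ_0 = (570.5 + 456.3)/EI = 1027/EI
A unit hogging moment at C produces rotation L₁/(3EI) + L₂/(3EI) = 6.8/EI.
Compatibility: M_C·(L₁+L₂)/(3EI) = θ_0, giving M_C = 151 kN·m (hogging).
Span AC, ΣM about A with M_C applied at C: R_C^{AC}·8.9 = 1261 + 151, so R_C^{AC} = 158.7 kN and R_A = 170 − 158.7 = 11.3 kN.

R_A = 11.3 kN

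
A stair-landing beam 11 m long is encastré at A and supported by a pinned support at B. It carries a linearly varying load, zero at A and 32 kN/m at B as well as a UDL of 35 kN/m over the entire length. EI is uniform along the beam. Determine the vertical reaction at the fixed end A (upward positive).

Choose R_B as the redundant. The primary structure is the cantilever fixed at A.
Deflection at B on the released cantilever, summing each load's contribution:
  triangular load, peak 32 at the free end: 11w₀L⁴/(120EI) = 42947/EI
  UDL 35: wL⁴/(8EI) = 64054/EI
  δ_0 = 107001/EI
Tip deflection under a unit load at B: L³/(3EI) = 443.7/EI.
Compatibility at B: δ_0 − R_B·δ_{BB} = 0, so R_B = 107001/443.7 = 241.2 kN.
Vertical equilibrium: R_A = ΣP − R_B = 561 − 241.2 = 319.8 kN.

R_A = 319.8 kN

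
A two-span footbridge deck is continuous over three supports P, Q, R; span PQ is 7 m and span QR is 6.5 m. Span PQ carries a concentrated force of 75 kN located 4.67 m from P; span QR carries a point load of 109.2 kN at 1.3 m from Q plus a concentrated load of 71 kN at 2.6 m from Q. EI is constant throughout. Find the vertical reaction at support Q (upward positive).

Release continuity at Q by inserting a hinge; the redundant is the internal moment M_Q. The primary structure is two simply-supported spans PQ and QR.
Discontinuity in slope at Q on the released structure — sum the simple-span end rotations:
  span PQ: point load 75 at a = 4.67: Pab(L + a)/(6LEI) = 226.8/EI
  span QR: point load 109.2 at a = 1.3: Pab(L + b)/(6LEI) = 221.5/EI
  span QR: point load 71 at a = 2.6: Pab(L + b)/(6LEI) = 192/EI
  relative rotation θ_0 = (226.8 + 413.4)/EI = 640.2/EI
A unit hogging moment at Q produces rotation L₁/(3EI) + L₂/(3EI) = 4.5/EI.
Compatibility: M_Q·(L₁+L₂)/(3EI) = θ_0, giving M_Q = 142.3 kN·m (hogging).
Span PQ, ΣM about P with M_Q applied at Q: R_Q^{PQ}·7 = 350.2 + 142.3, so R_Q^{PQ} = 70.36 kN and R_P = 75 − 70.36 = 4.641 kN.
Span QR, ΣM about R: R_Q^{QR}·6.5 = 844.7 + 142.3, so R_Q^{QR} = 151.8 kN and R_R = 180.2 − 151.8 = 28.35 kN.
R_Q = 70.36 + 151.8 = 222.2 kN.

R_Q = 222.2 kN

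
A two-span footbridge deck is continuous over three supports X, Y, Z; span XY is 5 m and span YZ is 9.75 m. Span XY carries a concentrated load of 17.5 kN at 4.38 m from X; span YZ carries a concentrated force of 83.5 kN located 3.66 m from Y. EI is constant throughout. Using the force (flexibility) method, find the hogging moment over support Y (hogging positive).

M_Y = 105.5 kN·m

Release continuity at Y by inserting a hinge; the redundant is the internal moment M_Y. The primary structure is two simply-supported spans XY and YZ.
Discontinuity in slope at Y on the released structure — sum the simple-span end rotations:
  span XY: point load 17.5 at a = 4.38: Pab(L + a)/(6LEI) = 14.86/EI
  span YZ: point load 83.5 at a = 3.66: Pab(L + b)/(6LEI) = 503.9/EI
  relative rotation θ_0 = (14.86 + 503.9)/EI = 518.8/EI
A unit hogging moment at Y produces rotation L₁/(3EI) + L₂/(3EI) = 4.917/EI.
Slope continuity at Y: θ_0 = M_Y·4.917/EI, so M_Y = 518.8/4.917 = 105.5 kN·m (hogging).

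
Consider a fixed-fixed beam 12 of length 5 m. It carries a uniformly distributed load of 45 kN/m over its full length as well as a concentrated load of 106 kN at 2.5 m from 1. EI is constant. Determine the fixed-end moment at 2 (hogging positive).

M_2 = 160 kN·m

Release both end moments; the primary structure is a simply-supported span 12 with redundants M_1 and M_2.
On the primary (simply-supported) span, the end slopes from the loading are:
  at 1: UDL 45: wL³/(24EI) = 234.4/EI
  at 2: UDL 45: wL³/(24EI) = 234.4/EI
  at 1: point load 106 at a = 2.5: Pab(L + b)/(6LEI) = 165.6/EI
  at 2: point load 106 at a = 2.5: Pab(L + a)/(6LEI) = 165.6/EI
  θ_10 = 400/EI,  θ_20 = 400/EI
Flexibility coefficients: a unit moment at one end gives L/(3EI) there and L/(6EI) at the far end, so f₁₁ = f₂₂ = 1.667/EI and f₁₂ = f₂₁ = 0.8333/EI.
Compatibility — zero rotation at each built-in end:
  1.667 M_1 + 0.8333 M_2 = 400
  0.8333 M_1 + 1.667 M_2 = 400
Solving the pair gives M_1 = 160 kN·m and M_2 = 160 kN·m (hogging).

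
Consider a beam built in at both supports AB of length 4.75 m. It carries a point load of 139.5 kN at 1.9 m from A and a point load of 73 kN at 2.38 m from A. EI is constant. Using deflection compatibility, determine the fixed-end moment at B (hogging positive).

M_B = 107 kN·m

Take the two fixed-end moments M_A, M_B as redundants; the released structure is the simple span AB.
On the primary (simply-supported) span, the end slopes from the loading are:
  at A: point load 139.5 at a = 1.9: Pab(L + b)/(6LEI) = 201.4/EI
  at B: point load 139.5 at a = 1.9: Pab(L + a)/(6LEI) = 176.3/EI
  at A: point load 73 at a = 2.38: Pab(L + b)/(6LEI) = 102.9/EI
  at B: point load 73 at a = 2.38: Pab(L + a)/(6LEI) = 103/EI
  θ_A0 = 304.3/EI,  θ_B0 = 279.3/EI
Flexibility coefficients: a unit moment at one end gives L/(3EI) there and L/(6EI) at the far end, so f₁₁ = f₂₂ = 1.583/EI and f₁₂ = f₂₁ = 0.7917/EI.
Compatibility — zero rotation at each built-in end:
  1.583 M_A + 0.7917 M_B = 304.3
  0.7917 M_A + 1.583 M_B = 279.3
Solving the pair gives M_A = 138.7 kN·m and M_B = 107 kN·m (hogging).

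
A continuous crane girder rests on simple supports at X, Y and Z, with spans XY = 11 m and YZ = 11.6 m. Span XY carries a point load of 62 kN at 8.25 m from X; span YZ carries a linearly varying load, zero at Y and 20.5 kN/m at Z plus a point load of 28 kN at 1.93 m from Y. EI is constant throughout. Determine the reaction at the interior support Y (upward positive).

Insert a hinge at Y; M_Y is the redundant, and each span becomes simply supported.
Rotations at Y on the released spans (each span's end-slope, ×1/EI):
  span XY: point load 62 at a = 8.25: Pab(L + a)/(6LEI) = 410.3/EI
  span YZ: triangular load, peak 20.5: 7w₀L³/(360EI) = 622.2/EI
  span YZ: point load 28 at a = 1.93: Pab(L + b)/(6LEI) = 159.7/EI
  relative rotation θ_0 = (410.3 + 781.9)/EI = 1192/EI
A unit hogging moment at Y produces rotation L₁/(3EI) + L₂/(3EI) = 7.533/EI.
Compatibility: M_Y·(L₁+L₂)/(3EI) = θ_0, giving M_Y = 158.3 kN·m (hogging).
Span XY, ΣM about X with M_Y applied at Y: R_Y^{XY}·11 = 511.5 + 158.3, so R_Y^{XY} = 60.89 kN and R_X = 62 − 60.89 = 1.114 kN.
Span YZ, ΣM about Z: R_Y^{YZ}·11.6 = 730.5 + 158.3, so R_Y^{YZ} = 76.62 kN and R_Z = 146.9 − 76.62 = 70.28 kN.
R_Y = 60.89 + 76.62 = 137.5 kN.

R_Y = 137.5 kN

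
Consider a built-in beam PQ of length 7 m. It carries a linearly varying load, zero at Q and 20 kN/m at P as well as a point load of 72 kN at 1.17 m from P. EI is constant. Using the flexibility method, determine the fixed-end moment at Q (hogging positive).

Release both end moments; the primary structure is a simply-supported span PQ with redundants M_P and M_Q.
On the primary (simply-supported) span, the end slopes from the loading are:
  at P: triangular load, peak 20: w₀L³/(45EI) = 152.4/EI
  at Q: triangular load, peak 20: 7w₀L³/(360EI) = 133.4/EI
  at P: point load 72 at a = 1.17: Pab(L + b)/(6LEI) = 150/EI
  at Q: point load 72 at a = 1.17: Pab(L + a)/(6LEI) = 95.53/EI
  θ_P0 = 302.5/EI,  θ_Q0 = 228.9/EI
Flexibility coefficients: a unit moment at one end gives L/(3EI) there and L/(6EI) at the far end, so f₁₁ = f₂₂ = 2.333/EI and f₁₂ = f₂₁ = 1.167/EI.
Compatibility — zero rotation at each built-in end:
  2.333 M_P + 1.167 M_Q = 302.5
  1.167 M_P + 2.333 M_Q = 228.9
Solving the pair gives M_P = 107.4 kN·m and M_Q = 44.39 kN·m (hogging).

M_Q = 44.39 kN·m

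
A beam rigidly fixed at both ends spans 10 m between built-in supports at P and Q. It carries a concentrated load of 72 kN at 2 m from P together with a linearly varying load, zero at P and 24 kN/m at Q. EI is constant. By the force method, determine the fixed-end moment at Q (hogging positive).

M_Q = 143 kN·m

Release both end moments; the primary structure is a simply-supported span PQ with redundants M_P and M_Q.
Simple-span end rotations at P and Q under the given loads:
  at P: point load 72 at a = 2: Pab(L + b)/(6LEI) = 345.6/EI
  at Q: point load 72 at a = 2: Pab(L + a)/(6LEI) = 230.4/EI
  at P: triangular load, peak 24: 7w₀L³/(360EI) = 466.7/EI
  at Q: triangular load, peak 24: w₀L³/(45EI) = 533.3/EI
  θ_P0 = 812.3/EI,  θ_Q0 = 763.7/EI
Flexibility coefficients: a unit moment at one end gives L/(3EI) there and L/(6EI) at the far end, so f₁₁ = f₂₂ = 3.333/EI and f₁₂ = f₂₁ = 1.667/EI.
Compatibility — zero rotation at each built-in end:
  3.333 M_P + 1.667 M_Q = 812.3
  1.667 M_P + 3.333 M_Q = 763.7
Solving the pair gives M_P = 172.2 kN·m and M_Q = 143 kN·m (hogging).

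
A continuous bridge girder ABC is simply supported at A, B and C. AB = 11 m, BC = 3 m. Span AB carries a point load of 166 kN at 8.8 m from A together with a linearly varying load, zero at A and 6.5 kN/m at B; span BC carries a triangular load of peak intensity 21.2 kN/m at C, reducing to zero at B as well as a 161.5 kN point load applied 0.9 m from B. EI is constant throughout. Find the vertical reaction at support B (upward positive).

R_B = 394.3 kN

Take M_B as the redundant. Released structure: two simple spans AB and BC with a hinge at B.
Rotations at B on the released spans (each span's end-slope, ×1/EI):
  span AB: point load 166 at a = 8.8: Pab(L + a)/(6LEI) = 964.1/EI
  span AB: triangular load, peak 6.5: w₀L³/(45EI) = 192.3/EI
  span BC: triangular load, peak 21.2: 7w₀L³/(360EI) = 11.13/EI
  span BC: point load 161.5 at a = 0.9: Pab(L + b)/(6LEI) = 86.48/EI
  relative rotation θ_0 = (1156 + 97.61)/EI = 1254/EI
A unit hogging moment at B produces rotation L₁/(3EI) + L₂/(3EI) = 4.667/EI.
Compatibility: M_B·(L₁+L₂)/(3EI) = θ_0, giving M_B = 268.7 kN·m (hogging).
Span AB, ΣM about A with M_B applied at B: R_B^{AB}·11 = 1723 + 268.7, so R_B^{AB} = 181.1 kN and R_A = 201.8 − 181.1 = 20.69 kN.
Span BC, ΣM about C: R_B^{BC}·3 = 370.9 + 268.7, so R_B^{BC} = 213.2 kN and R_C = 193.3 − 213.2 = -19.92 kN.
R_B = 181.1 + 213.2 = 394.3 kN.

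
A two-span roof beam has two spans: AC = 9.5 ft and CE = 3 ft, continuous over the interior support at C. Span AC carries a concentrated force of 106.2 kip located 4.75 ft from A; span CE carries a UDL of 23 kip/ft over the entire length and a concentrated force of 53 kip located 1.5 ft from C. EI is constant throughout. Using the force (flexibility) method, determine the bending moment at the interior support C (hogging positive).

M_C = 157.1 kip·ft

Take M_C as the redundant. Released structure: two simple spans AC and CE with a hinge at C.
End slopes at the hinge C, treating each span as simply supported:
  span AC: point load 106.2 at a = 4.75: Pab(L + a)/(6LEI) = 599/EI
  span CE: UDL 23: wL³/(24EI) = 25.88/EI
  span CE: point load 53 at a = 1.5: Pab(L + b)/(6LEI) = 29.81/EI
  relative rotation θ_0 = (599 + 55.69)/EI = 654.7/EI
A unit hogging moment at C produces rotation L₁/(3EI) + L₂/(3EI) = 4.167/EI.
Compatibility: M_C·(L₁+L₂)/(3EI) = θ_0, giving M_C = 157.1 kip·ft (hogging).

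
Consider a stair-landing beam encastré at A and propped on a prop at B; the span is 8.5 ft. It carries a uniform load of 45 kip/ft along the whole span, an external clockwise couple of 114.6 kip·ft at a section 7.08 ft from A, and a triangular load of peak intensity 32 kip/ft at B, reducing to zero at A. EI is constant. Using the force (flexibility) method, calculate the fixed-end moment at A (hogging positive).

M_A = 488.8 kip·ft

Release the roller at B. Primary structure: cantilever fixed at A.
Free-end deflection of the primary structure under the applied loading (downward +):
  UDL 45: wL⁴/(8EI) = 29363/EI
  clockwise couple 114.6 at a = 7.08: M₀a(2L − a)/(2EI) = 4024/EI
  triangular load, peak 32 at the free end: 11w₀L⁴/(120EI) = 15312/EI
  δ_0 = 48699/EI
Tip deflection under a unit load at B: L³/(3EI) = 204.7/EI.
The prop prevents deflection at B: R_B = δ_0/δ_{BB} = 48699/204.7 = 237.9 kip.
Moment equilibrium about A: M_A = Σ(load moments about A) − R_B·L = 2511 − 237.9×8.5 = 488.8 kip·ft.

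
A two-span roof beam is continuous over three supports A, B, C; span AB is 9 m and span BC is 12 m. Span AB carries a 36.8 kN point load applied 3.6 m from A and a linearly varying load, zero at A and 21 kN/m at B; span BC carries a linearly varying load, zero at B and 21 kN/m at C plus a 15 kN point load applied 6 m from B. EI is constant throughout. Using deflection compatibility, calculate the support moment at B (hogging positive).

Insert a hinge at B; M_B is the redundant, and each span becomes simply supported.
Discontinuity in slope at B on the released structure — sum the simple-span end rotations:
  span AB: point load 36.8 at a = 3.6: Pab(L + a)/(6LEI) = 166.9/EI
  span AB: triangular load, peak 21: w₀L³/(45EI) = 340.2/EI
  span BC: triangular load, peak 21: 7w₀L³/(360EI) = 705.6/EI
  span BC: point load 15 at a = 6: Pab(L + b)/(6LEI) = 135/EI
  relative rotation θ_0 = (507.1 + 840.6)/EI = 1348/EI
A unit hogging moment at B produces rotation L₁/(3EI) + L₂/(3EI) = 7/EI.
Slope continuity at B: θ_0 = M_B·7/EI, so M_B = 1348/7 = 192.5 kN·m (hogging).

M_B = 192.5 kN·m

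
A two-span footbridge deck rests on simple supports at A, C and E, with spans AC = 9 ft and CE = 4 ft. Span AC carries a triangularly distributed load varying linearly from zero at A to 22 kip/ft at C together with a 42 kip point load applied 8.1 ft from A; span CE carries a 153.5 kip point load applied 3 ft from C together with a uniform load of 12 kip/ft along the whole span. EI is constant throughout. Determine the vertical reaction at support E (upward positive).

Release continuity at C by inserting a hinge; the redundant is the internal moment M_C. The primary structure is two simply-supported spans AC and CE.
Discontinuity in slope at C on the released structure — sum the simple-span end rotations:
  span AC: triangular load, peak 22: w₀L³/(45EI) = 356.4/EI
  span AC: point load 42 at a = 8.1: Pab(L + a)/(6LEI) = 96.96/EI
  span CE: point load 153.5 at a = 3: Pab(L + b)/(6LEI) = 95.94/EI
  span CE: UDL 12: wL³/(24EI) = 32/EI
  relative rotation θ_0 = (453.4 + 127.9)/EI = 581.3/EI
A unit hogging moment at C produces rotation L₁/(3EI) + L₂/(3EI) = 4.333/EI.
Compatibility: M_C·(L₁+L₂)/(3EI) = θ_0, giving M_C = 134.1 kip·ft (hogging).
Span CE, ΣM about E: R_C^{CE}·4 = 249.5 + 134.1, so R_C^{CE} = 95.91 kip and R_E = 201.5 − 95.91 = 105.6 kip.

R_E = 105.6 kip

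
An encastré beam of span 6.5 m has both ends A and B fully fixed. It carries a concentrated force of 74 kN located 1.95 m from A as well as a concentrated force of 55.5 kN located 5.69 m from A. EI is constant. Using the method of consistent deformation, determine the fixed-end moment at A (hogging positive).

Release both end moments; the primary structure is a simply-supported span AB with redundants M_A and M_B.
End rotations of the released simple span under the applied load (×1/EI):
  at A: point load 74 at a = 1.95: Pab(L + b)/(6LEI) = 186/EI
  at B: point load 74 at a = 1.95: Pab(L + a)/(6LEI) = 142.3/EI
  at A: point load 55.5 at a = 5.69: Pab(L + b)/(6LEI) = 47.94/EI
  at B: point load 55.5 at a = 5.69: Pab(L + a)/(6LEI) = 79.95/EI
  θ_A0 = 234/EI,  θ_B0 = 222.2/EI
Flexibility coefficients: a unit moment at one end gives L/(3EI) there and L/(6EI) at the far end, so f₁₁ = f₂₂ = 2.167/EI and f₁₂ = f₂₁ = 1.083/EI.
Compatibility — zero rotation at each built-in end:
  2.167 M_A + 1.083 M_B = 234
  1.083 M_A + 2.167 M_B = 222.2
Solving the pair gives M_A = 75.61 kN·m and M_B = 64.75 kN·m (hogging).

M_A = 75.61 kN·m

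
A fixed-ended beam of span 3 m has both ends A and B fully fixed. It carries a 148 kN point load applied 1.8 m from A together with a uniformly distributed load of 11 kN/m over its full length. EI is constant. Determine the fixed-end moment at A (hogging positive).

Release both end moments; the primary structure is a simply-supported span AB with redundants M_A and M_B.
On the primary (simply-supported) span, the end slopes from the loading are:
  at A: point load 148 at a = 1.8: Pab(L + b)/(6LEI) = 74.59/EI
  at B: point load 148 at a = 1.8: Pab(L + a)/(6LEI) = 85.25/EI
  at A: UDL 11: wL³/(24EI) = 12.38/EI
  at B: UDL 11: wL³/(24EI) = 12.38/EI
  θ_A0 = 86.97/EI,  θ_B0 = 97.62/EI
Flexibility coefficients: a unit moment at one end gives L/(3EI) there and L/(6EI) at the far end, so f₁₁ = f₂₂ = 1/EI and f₁₂ = f₂₁ = 0.5/EI.
Compatibility — zero rotation at each built-in end:
  1 M_A + 0.5 M_B = 86.97
  0.5 M_A + 1 M_B = 97.62
Solving the pair gives M_A = 50.87 kN·m and M_B = 72.19 kN·m (hogging).

M_A = 50.87 kN·m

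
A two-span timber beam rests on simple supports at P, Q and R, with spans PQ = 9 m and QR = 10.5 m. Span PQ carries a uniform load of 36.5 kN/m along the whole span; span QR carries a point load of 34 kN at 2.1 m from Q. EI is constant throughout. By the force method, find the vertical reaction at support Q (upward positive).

Insert a hinge at Q; M_Q is the redundant, and each span becomes simply supported.
Discontinuity in slope at Q on the released structure — sum the simple-span end rotations:
  span PQ: UDL 36.5: wL³/(24EI) = 1109/EI
  span QR: point load 34 at a = 2.1: Pab(L + b)/(6LEI) = 179.9/EI
  relative rotation θ_0 = (1109 + 179.9)/EI = 1289/EI
A unit hogging moment at Q produces rotation L₁/(3EI) + L₂/(3EI) = 6.5/EI.
Compatibility: M_Q·(L₁+L₂)/(3EI) = θ_0, giving M_Q = 198.2 kN·m (hogging).
Span PQ, ΣM about P with M_Q applied at Q: R_Q^{PQ}·9 = 1478 + 198.2, so R_Q^{PQ} = 186.3 kN and R_P = 328.5 − 186.3 = 142.2 kN.
Span QR, ΣM about R: R_Q^{QR}·10.5 = 285.6 + 198.2, so R_Q^{QR} = 46.08 kN and R_R = 34 − 46.08 = -12.08 kN.
R_Q = 186.3 + 46.08 = 232.4 kN.

R_Q = 232.4 kN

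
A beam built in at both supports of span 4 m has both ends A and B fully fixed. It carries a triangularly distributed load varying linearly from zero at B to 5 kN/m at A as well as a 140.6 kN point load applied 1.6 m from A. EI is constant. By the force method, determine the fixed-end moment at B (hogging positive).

Release both end moments; the primary structure is a simply-supported span AB with redundants M_A and M_B.
On the primary (simply-supported) span, the end slopes from the loading are:
  at A: triangular load, peak 5: w₀L³/(45EI) = 7.111/EI
  at B: triangular load, peak 5: 7w₀L³/(360EI) = 6.222/EI
  at A: point load 140.6 at a = 1.6: Pab(L + b)/(6LEI) = 144/EI
  at B: point load 140.6 at a = 1.6: Pab(L + a)/(6LEI) = 126/EI
  θ_A0 = 151.1/EI,  θ_B0 = 132.2/EI
Flexibility coefficients: a unit moment at one end gives L/(3EI) there and L/(6EI) at the far end, so f₁₁ = f₂₂ = 1.333/EI and f₁₂ = f₂₁ = 0.6667/EI.
Compatibility — zero rotation at each built-in end:
  1.333 M_A + 0.6667 M_B = 151.1
  0.6667 M_A + 1.333 M_B = 132.2
Solving the pair gives M_A = 84.99 kN·m and M_B = 56.66 kN·m (hogging).

M_B = 56.66 kN·m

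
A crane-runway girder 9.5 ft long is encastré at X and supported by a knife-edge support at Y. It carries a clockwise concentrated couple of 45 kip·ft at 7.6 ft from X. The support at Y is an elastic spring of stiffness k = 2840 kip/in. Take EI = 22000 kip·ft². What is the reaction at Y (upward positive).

Remove the prop at Y; the released (primary) structure is a cantilever built in at X.
Downward deflection at the released point Y due to the loads:
  clockwise couple 45 at a = 7.6: M₀a(2L − a)/(2EI) = 1949/EI
Flexibility coefficient — unit upward force at Y: δ_{YY} = L³/(3EI) = 285.8/EI.
With EI = 22000 kip·ft²: δ_0 = 0.088609 ft and δ_{YY} = 0.012991 ft/kip.
Compatibility — the spring shortens by R_Y/k under the reaction it provides: δ_0 − R_Y·δ_{YY} = R_Y/k. With 1/k = 1/(2840×12) ft/kip = 0.000029 ft/kip, R_Y = δ_0 / (δ_{YY} + 1/k) = 0.088609 / (0.012991 + 0.000029) = 6.806 kip.

R_Y = 6.806 kip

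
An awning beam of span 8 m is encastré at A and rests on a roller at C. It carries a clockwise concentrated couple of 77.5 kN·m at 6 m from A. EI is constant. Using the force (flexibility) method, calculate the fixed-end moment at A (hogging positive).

M_A = -31.48 kN·m

Take the reaction at C as the redundant and release it; the primary structure is a cantilever fixed at A.
Free-end deflection of the primary structure under the applied loading (downward +):
  clockwise couple 77.5 at a = 6: M₀a(2L − a)/(2EI) = 2325/EI
Tip deflection under a unit load at C: L³/(3EI) = 170.7/EI.
The prop prevents deflection at C: R_C = δ_0/δ_{CC} = 2325/170.7 = 13.62 kN.
Moment equilibrium about A: M_A = Σ(load moments about A) − R_C·L = 77.5 − 13.62×8 = -31.48 kN·m.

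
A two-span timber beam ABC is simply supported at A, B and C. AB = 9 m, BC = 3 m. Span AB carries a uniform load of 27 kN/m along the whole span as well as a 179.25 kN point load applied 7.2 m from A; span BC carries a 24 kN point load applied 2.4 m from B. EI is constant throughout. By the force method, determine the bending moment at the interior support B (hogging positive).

Take M_B as the redundant. Released structure: two simple spans AB and BC with a hinge at B.
Rotations at B on the released spans (each span's end-slope, ×1/EI):
  span AB: UDL 27: wL³/(24EI) = 820.1/EI
  span AB: point load 179.25 at a = 7.2: Pab(L + a)/(6LEI) = 696.9/EI
  span BC: point load 24 at a = 2.4: Pab(L + b)/(6LEI) = 6.912/EI
  relative rotation θ_0 = (1517 + 6.912)/EI = 1524/EI
A unit hogging moment at B produces rotation L₁/(3EI) + L₂/(3EI) = 4/EI.
Compatibility: M_B·(L₁+L₂)/(3EI) = θ_0, giving M_B = 381 kN·m (hogging).

M_B = 381 kN·m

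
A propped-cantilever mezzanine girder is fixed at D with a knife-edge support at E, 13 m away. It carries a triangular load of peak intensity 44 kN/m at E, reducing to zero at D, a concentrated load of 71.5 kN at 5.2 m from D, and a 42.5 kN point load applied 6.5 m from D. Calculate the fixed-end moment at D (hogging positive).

M_D = 715.8 kN·m

Take the reaction at E as the redundant and release it; the primary structure is a cantilever fixed at D.
Deflection at E on the released cantilever, summing each load's contribution:
  triangular load, peak 44 at the free end: 11w₀L⁴/(120EI) = 115196/EI
  point load 71.5 at a = 5.2: Pa²(3L − a)/(6EI) = 10891/EI
  point load 42.5 at a = 6.5: Pa²(3L − a)/(6EI) = 9726/EI
  δ_0 = 135814/EI
Tip deflection under a unit load at E: L³/(3EI) = 732.3/EI.
The prop prevents deflection at E: R_E = δ_0/δ_{EE} = 135814/732.3 = 185.5 kN.
Moment equilibrium about D: M_D = Σ(load moments about D) − R_E·L = 3127 − 185.5×13 = 715.8 kN·m.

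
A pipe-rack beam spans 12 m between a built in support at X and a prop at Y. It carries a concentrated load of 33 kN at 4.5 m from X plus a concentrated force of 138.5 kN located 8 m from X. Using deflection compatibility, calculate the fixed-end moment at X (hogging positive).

M_X = 321.6 kN·m

Release the roller at Y. Primary structure: cantilever fixed at X.
Downward deflection at the released point Y due to the loads:
  point load 33 at a = 4.5: Pa²(3L − a)/(6EI) = 3508/EI
  point load 138.5 at a = 8: Pa²(3L − a)/(6EI) = 41365/EI
  δ_0 = 44874/EI
Tip deflection under a unit load at Y: L³/(3EI) = 576/EI.
Compatibility at Y: δ_0 − R_Y·δ_{YY} = 0, so R_Y = 44874/576 = 77.91 kN.
Moment equilibrium about X: M_X = Σ(load moments about X) − R_Y·L = 1256 − 77.91×12 = 321.6 kN·m.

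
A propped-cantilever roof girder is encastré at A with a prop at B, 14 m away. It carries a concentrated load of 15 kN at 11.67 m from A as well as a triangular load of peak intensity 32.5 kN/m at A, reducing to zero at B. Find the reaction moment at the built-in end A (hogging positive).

M_A = 441.7 kN·m

Remove the prop at B; the released (primary) structure is a cantilever built in at A.
Deflection at B on the released cantilever, summing each load's contribution:
  point load 15 at a = 11.67: Pa²(3L − a)/(6EI) = 10327/EI
  triangular load, peak 32.5 at the fixed end: w₀L⁴/(30EI) = 41617/EI
  δ_0 = 51944/EI
Tip deflection under a unit load at B: L³/(3EI) = 914.7/EI.
The prop prevents deflection at B: R_B = δ_0/δ_{BB} = 51944/914.7 = 56.79 kN.
Moment equilibrium about A: M_A = Σ(load moments about A) − R_B·L = 1237 − 56.79×14 = 441.7 kN·m.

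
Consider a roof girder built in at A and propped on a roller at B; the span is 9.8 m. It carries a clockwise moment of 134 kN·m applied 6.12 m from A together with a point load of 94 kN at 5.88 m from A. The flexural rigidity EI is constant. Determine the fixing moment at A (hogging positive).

M_A = 116.1 kN·m

Remove the prop at B; the released (primary) structure is a cantilever built in at A.
Deflection at B on the released cantilever, summing each load's contribution:
  clockwise couple 134 at a = 6.12: M₀a(2L − a)/(2EI) = 5527/EI
  point load 94 at a = 5.88: Pa²(3L − a)/(6EI) = 12740/EI
  δ_0 = 18267/EI
Tip deflection under a unit load at B: L³/(3EI) = 313.7/EI.
The prop prevents deflection at B: R_B = δ_0/δ_{BB} = 18267/313.7 = 58.23 kN.
Moment equilibrium about A: M_A = Σ(load moments about A) − R_B·L = 686.7 − 58.23×9.8 = 116.1 kN·m.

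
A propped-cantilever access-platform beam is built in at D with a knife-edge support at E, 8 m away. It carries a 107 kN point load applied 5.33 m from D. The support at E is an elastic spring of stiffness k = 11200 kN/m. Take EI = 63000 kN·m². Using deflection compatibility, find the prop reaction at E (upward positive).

Remove the prop at E; the released (primary) structure is a cantilever built in at D.
Deflection at E on the released cantilever, summing each load's contribution:
  point load 107 at a = 5.33: Pa²(3L − a)/(6EI) = 9459/EI
Flexibility coefficient — unit upward force at E: δ_{EE} = L³/(3EI) = 170.7/EI.
With EI = 63000 kN·m²: δ_0 = 0.15014 m and δ_{EE} = 0.002709 m/kN.
Compatibility — the spring shortens by R_E/k under the reaction it provides: δ_0 − R_E·δ_{EE} = R_E/k. With 1/k = 0.000089 m/kN, R_E = δ_0 / (δ_{EE} + 1/k) = 0.15014 / (0.002709 + 0.000089) = 53.65 kN.

R_E = 53.65 kN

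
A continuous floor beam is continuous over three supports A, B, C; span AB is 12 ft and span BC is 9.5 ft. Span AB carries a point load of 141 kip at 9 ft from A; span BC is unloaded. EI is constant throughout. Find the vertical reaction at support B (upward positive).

Insert a hinge at B; M_B is the redundant, and each span becomes simply supported.
End slopes at the hinge B, treating each span as simply supported:
  span AB: point load 141 at a = 9: Pab(L + a)/(6LEI) = 1110/EI
  relative rotation θ_0 = (1110 + 0)/EI = 1110/EI
A unit hogging moment at B produces rotation L₁/(3EI) + L₂/(3EI) = 7.167/EI.
Slope continuity at B: θ_0 = M_B·7.167/EI, so M_B = 1110/7.167 = 154.9 kip·ft (hogging).
Span AB, ΣM about A with M_B applied at B: R_B^{AB}·12 = 1269 + 154.9, so R_B^{AB} = 118.7 kip and R_A = 141 − 118.7 = 22.34 kip.
Span BC, ΣM about C: R_B^{BC}·9.5 = 0 + 154.9, so R_B^{BC} = 16.31 kip and R_C = 0 − 16.31 = -16.31 kip.
R_B = 118.7 + 16.31 = 135 kip.

R_B = 135 kip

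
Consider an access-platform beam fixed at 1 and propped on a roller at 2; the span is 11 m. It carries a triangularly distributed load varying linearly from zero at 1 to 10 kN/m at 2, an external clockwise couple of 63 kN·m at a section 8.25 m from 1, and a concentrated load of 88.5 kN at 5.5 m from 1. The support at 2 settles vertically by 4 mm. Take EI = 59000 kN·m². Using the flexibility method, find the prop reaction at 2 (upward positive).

R_2 = 65.43 kN

Remove the prop at 2; the released (primary) structure is a cantilever built in at 1.
Free-end deflection of the primary structure under the applied loading (downward +):
  triangular load, peak 10 at the free end: 11w₀L⁴/(120EI) = 13421/EI
  clockwise couple 63 at a = 8.25: M₀a(2L − a)/(2EI) = 3573/EI
  point load 88.5 at a = 5.5: Pa²(3L − a)/(6EI) = 12270/EI
  δ_0 = 29264/EI
Tip deflection under a unit load at 2: L³/(3EI) = 443.7/EI.
With EI = 59000 kN·m²: δ_0 = 0.49601 m and δ_{22} = 0.00752 m/kN.
Compatibility — the beam at 2 must follow the support down by 0.004 m: δ_0 − R_2·δ_{22} = 0.004, so R_2 = (0.49601 − 0.004)/0.00752 = 65.43 kN.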